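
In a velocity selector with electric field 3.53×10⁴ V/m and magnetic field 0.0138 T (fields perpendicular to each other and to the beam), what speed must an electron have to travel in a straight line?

v = 2.56×10⁶ m/s

Zero net Lorentz force requires |qE| = |q v×B|, i.e. E = vB.
v = E/B = 3.53×10⁴/0.0138 = 2.56×10⁶ m/s.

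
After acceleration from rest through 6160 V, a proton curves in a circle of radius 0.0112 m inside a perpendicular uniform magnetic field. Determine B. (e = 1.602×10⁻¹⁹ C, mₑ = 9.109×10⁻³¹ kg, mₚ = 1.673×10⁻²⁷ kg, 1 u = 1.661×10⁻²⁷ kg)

B ≈ 1.01 T

v = √(2|q|V/m) = √(2·1.602×10⁻¹⁹·6160/1.673×10⁻²⁷) ≈ 1.086×10⁶ m/s.
B = mv/(|q|r) = (1.673×10⁻²⁷)(1.086×10⁶)/((1.602×10⁻¹⁹)(0.0112)) ≈ 1.01 T.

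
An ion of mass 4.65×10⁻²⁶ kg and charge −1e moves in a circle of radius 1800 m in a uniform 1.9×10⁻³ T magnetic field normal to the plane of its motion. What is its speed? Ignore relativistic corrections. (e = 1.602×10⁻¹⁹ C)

From |q|vB = mv²/r, v = |q|Br/m.
v = (1.602×10⁻¹⁹)(1.9×10⁻³)(1800)/4.65×10⁻²⁶ ≈ 1.2×10⁷ m/s.

v ≈ 1.2×10⁷ m/s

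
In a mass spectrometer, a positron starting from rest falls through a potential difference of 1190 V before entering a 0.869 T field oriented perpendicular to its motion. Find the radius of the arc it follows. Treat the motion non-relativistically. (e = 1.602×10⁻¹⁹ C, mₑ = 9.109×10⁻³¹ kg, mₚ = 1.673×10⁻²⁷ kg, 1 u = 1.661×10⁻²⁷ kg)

Acceleration: |q|V = ½mv² ⇒ v = √(2|q|V/m) = √(2·1.602×10⁻¹⁹·1190/9.109×10⁻³¹) ≈ 2.046×10⁷ m/s.
In the field: r = mv/(|q|B) = (9.109×10⁻³¹)(2.046×10⁷)/((1.602×10⁻¹⁹)(0.869)) ≈ 1.34×10⁻⁴ m.

r ≈ 1.34×10⁻⁴ m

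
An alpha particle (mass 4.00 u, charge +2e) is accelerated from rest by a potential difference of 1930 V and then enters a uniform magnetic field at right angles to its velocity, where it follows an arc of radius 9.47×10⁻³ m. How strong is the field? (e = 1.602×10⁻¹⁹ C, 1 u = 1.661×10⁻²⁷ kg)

v = √(2|q|V/m) = √(2·3.204×10⁻¹⁹·1930/6.644×10⁻²⁷) ≈ 4.314×10⁵ m/s.
B = mv/(|q|r) = (6.644×10⁻²⁷)(4.314×10⁵)/((3.204×10⁻¹⁹)(9.47×10⁻³)) ≈ 0.945 T.

B ≈ 0.945 T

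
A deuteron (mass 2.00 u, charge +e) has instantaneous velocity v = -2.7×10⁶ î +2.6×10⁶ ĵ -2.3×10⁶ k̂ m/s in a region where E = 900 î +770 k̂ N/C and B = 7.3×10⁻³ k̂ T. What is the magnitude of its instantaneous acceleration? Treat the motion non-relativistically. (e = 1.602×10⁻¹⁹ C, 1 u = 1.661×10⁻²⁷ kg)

|a| ≈ 1.35×10¹² m/s²

v×B = (1.90×10⁴, 1.97×10⁴, 0) N/C.
E + v×B = (1.99×10⁴, 1.97×10⁴, 770) N/C.
F = q(E + v×B) = (1.602×10⁻¹⁹ C)·(1.99×10⁴, 1.97×10⁴, 770) = (3.18×10⁻¹⁵, 3.16×10⁻¹⁵, 1.23×10⁻¹⁶) N.
|a| = |F|/m = 4.486×10⁻¹⁵/3.322×10⁻²⁷ ≈ 1.35×10¹² m/s².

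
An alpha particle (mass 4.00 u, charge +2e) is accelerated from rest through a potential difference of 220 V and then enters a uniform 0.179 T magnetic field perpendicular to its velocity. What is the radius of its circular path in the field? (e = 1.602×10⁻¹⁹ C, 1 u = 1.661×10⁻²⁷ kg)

r ≈ 0.0169 m

Acceleration: |q|V = ½mv² ⇒ v = √(2|q|V/m) = √(2·3.204×10⁻¹⁹·220/6.644×10⁻²⁷) ≈ 1.457×10⁵ m/s.
In the field: r = mv/(|q|B) = (6.644×10⁻²⁷)(1.457×10⁵)/((3.204×10⁻¹⁹)(0.179)) ≈ 0.0169 m.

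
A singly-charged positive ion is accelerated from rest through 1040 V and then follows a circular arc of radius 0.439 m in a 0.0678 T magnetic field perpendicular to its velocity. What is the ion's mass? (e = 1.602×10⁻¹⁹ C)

m ≈ 6.82×10⁻²⁶ kg

Combine |q|V = ½mv² and r = mv/(|q|B): eliminate v to get m = qB²r²/(2V).
m = (1.602×10⁻¹⁹)(0.0678)²(0.439)²/(2·1040) ≈ 6.82×10⁻²⁶ kg.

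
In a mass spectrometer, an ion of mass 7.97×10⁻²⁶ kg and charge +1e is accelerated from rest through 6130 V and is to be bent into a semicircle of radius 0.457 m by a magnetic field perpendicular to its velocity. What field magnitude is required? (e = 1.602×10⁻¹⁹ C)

v = √(2|q|V/m) = √(2·1.602×10⁻¹⁹·6130/7.97×10⁻²⁶) ≈ 1.570×10⁵ m/s.
B = mv/(|q|r) = (7.97×10⁻²⁶)(1.570×10⁵)/((1.602×10⁻¹⁹)(0.457)) ≈ 0.171 T.

B ≈ 0.171 T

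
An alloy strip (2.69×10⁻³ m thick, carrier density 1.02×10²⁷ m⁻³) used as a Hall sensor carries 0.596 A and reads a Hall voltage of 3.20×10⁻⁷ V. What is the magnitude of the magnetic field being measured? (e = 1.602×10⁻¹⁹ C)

B ≈ 0.236 T

From V_H = IB/(n e t), B = V_H n e t / I.
B = (3.20×10⁻⁷)(1.02×10²⁷)(1.602×10⁻¹⁹)(2.69×10⁻³)/0.596 ≈ 0.236 T.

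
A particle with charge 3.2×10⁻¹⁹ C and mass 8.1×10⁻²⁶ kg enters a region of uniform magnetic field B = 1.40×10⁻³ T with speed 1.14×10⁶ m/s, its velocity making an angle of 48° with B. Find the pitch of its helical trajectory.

p ≈ 867 m

v∥ = v cosθ = 1.14×10⁶·cos48° ≈ 7.628×10⁵ m/s.
T = 2πm/(|q|B) = 2π(8.1×10⁻²⁶)/((3.2×10⁻¹⁹)(1.40×10⁻³)) ≈ 1.136×10⁻³ s.
pitch = v∥ T = (7.628×10⁵)(1.136×10⁻³) ≈ 867 m.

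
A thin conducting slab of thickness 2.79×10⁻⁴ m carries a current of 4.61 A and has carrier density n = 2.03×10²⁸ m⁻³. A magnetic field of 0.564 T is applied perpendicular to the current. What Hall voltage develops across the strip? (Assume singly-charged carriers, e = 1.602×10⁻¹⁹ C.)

V_H ≈ 2.87×10⁻⁶ V

V_H = IB/(n e t).
V_H = (4.61)(0.564)/((2.03×10²⁸)(1.602×10⁻¹⁹)(2.79×10⁻⁴)) ≈ 2.87×10⁻⁶ V.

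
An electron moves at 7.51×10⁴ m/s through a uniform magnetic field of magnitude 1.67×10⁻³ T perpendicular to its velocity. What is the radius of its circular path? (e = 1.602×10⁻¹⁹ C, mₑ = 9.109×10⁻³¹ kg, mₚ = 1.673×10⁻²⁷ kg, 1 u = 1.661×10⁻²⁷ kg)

r ≈ 2.56×10⁻⁴ m

The magnetic force provides the centripetal force: |q|vB = mv²/r.
r = mv/(|q|B) = (9.109×10⁻³¹)(7.51×10⁴)/((1.602×10⁻¹⁹)(1.67×10⁻³)) ≈ 2.56×10⁻⁴ m.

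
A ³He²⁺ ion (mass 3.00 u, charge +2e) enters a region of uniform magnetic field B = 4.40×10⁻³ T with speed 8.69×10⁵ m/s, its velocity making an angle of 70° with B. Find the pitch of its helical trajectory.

v∥ = v cosθ = 8.69×10⁵·cos70° ≈ 2.972×10⁵ m/s.
T = 2πm/(|q|B) = 2π(4.983×10⁻²⁷)/((3.204×10⁻¹⁹)(4.40×10⁻³)) ≈ 2.221×10⁻⁵ s.
pitch = v∥ T = (2.972×10⁵)(2.221×10⁻⁵) ≈ 6.60 m.

p ≈ 6.60 m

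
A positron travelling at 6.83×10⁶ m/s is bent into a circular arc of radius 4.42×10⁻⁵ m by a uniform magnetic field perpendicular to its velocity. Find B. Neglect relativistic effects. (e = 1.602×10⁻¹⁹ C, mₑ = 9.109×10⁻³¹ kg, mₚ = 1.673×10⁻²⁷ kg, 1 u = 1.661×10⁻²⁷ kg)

From |q|vB = mv²/r, B = mv/(|q|r).
B = (9.109×10⁻³¹)(6.83×10⁶)/((1.602×10⁻¹⁹)(4.42×10⁻⁵)) ≈ 0.879 T.

B ≈ 0.879 T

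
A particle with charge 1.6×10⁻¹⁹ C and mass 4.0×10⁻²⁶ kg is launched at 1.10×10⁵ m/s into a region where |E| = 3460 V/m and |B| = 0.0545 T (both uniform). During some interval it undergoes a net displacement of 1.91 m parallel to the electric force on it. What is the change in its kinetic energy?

The magnetic force is always ⟂ v and does no work; only the electric force changes KE.
ΔKE = F_E · d = |q|E d = (1.6×10⁻¹⁹)(3460)(1.91) ≈ 1.06×10⁻¹⁵ J.

ΔKE ≈ 1.06×10⁻¹⁵ J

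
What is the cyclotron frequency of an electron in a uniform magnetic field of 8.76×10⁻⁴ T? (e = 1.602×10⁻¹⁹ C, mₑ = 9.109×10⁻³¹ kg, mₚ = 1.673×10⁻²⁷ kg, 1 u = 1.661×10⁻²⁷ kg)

f ≈ 2.45×10⁷ Hz

f = |q|B/(2πm).
f = (1.602×10⁻¹⁹)(8.76×10⁻⁴)/(2π·9.109×10⁻³¹) ≈ 2.45×10⁷ Hz.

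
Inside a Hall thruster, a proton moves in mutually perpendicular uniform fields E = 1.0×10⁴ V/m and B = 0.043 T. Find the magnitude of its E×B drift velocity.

The E×B drift speed is v_d = E/B.
v_d = 1.0×10⁴/0.043 = 2.3×10⁵ m/s.

v_d ≈ 2.3×10⁵ m/s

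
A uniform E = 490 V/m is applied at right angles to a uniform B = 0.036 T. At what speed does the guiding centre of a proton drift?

v_d ≈ 1.4×10⁴ m/s

The E×B drift speed is v_d = E/B.
v_d = 490/0.036 = 1.4×10⁴ m/s.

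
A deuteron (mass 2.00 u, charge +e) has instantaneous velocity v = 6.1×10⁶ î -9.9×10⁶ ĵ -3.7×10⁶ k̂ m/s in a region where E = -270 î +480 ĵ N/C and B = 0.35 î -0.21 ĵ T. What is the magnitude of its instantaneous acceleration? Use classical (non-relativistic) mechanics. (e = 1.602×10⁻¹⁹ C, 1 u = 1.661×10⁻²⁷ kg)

|a| ≈ 1.28×10¹⁴ m/s²

v×B = (-7.77×10⁵, -1.30×10⁶, 2.18×10⁶) N/C.
E + v×B = (-7.77×10⁵, -1.29×10⁶, 2.18×10⁶) N/C.
F = q(E + v×B) = (1.602×10⁻¹⁹ C)·(-7.77×10⁵, -1.29×10⁶, 2.18×10⁶) = (-1.25×10⁻¹³, -2.07×10⁻¹³, 3.50×10⁻¹³) N.
|a| = |F|/m = 4.254×10⁻¹³/3.322×10⁻²⁷ ≈ 1.28×10¹⁴ m/s².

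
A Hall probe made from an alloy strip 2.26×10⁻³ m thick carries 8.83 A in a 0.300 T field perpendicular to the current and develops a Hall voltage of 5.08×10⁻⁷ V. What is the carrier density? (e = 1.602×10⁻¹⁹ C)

n ≈ 1.44×10²⁸ m⁻³

From V_H = IB/(n e t), n = IB/(V_H e t).
n = (8.83)(0.300)/((5.08×10⁻⁷)(1.602×10⁻¹⁹)(2.26×10⁻³)) ≈ 1.44×10²⁸ m⁻³.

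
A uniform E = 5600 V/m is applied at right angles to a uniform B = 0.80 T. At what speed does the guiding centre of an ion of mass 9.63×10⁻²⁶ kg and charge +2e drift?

v_d ≈ 7000 m/s

The steady drift has the magnetic force balancing the electric force, so v_d = E/B.
v_d = 5600/0.80 = 7000 m/s.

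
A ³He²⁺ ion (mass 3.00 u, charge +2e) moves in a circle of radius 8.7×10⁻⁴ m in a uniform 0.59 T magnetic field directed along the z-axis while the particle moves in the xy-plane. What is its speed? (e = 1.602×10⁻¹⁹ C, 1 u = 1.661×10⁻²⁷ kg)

From |q|vB = mv²/r, v = |q|Br/m.
v = (3.204×10⁻¹⁹)(0.59)(8.7×10⁻⁴)/4.983×10⁻²⁷ ≈ 3.3×10⁴ m/s.

v ≈ 3.3×10⁴ m/s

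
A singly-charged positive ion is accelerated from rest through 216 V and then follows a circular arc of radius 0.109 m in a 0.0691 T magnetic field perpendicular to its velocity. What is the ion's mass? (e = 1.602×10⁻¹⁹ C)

m ≈ 2.10×10⁻²⁶ kg

Combine |q|V = ½mv² and r = mv/(|q|B): eliminate v to get m = qB²r²/(2V).
m = (1.602×10⁻¹⁹)(0.0691)²(0.109)²/(2·216) ≈ 2.10×10⁻²⁶ kg.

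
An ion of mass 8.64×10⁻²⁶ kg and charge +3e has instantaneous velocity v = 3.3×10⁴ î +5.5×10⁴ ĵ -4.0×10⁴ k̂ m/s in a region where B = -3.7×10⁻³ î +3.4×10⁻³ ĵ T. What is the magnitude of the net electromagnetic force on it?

|F| ≈ 1.80×10⁻¹⁶ N

v×B = (136, 148, 316) N/C.
F = q v×B = (4.806×10⁻¹⁹ C)·(136, 148, 316) = (6.54×10⁻¹⁷, 7.11×10⁻¹⁷, 1.52×10⁻¹⁶) N.
|F| = 1.80×10⁻¹⁶ N.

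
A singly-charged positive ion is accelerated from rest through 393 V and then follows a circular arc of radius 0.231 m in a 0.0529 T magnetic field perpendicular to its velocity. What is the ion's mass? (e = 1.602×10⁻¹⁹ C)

Combine |q|V = ½mv² and r = mv/(|q|B): eliminate v to get m = qB²r²/(2V).
m = (1.602×10⁻¹⁹)(0.0529)²(0.231)²/(2·393) ≈ 3.04×10⁻²⁶ kg.

m ≈ 3.04×10⁻²⁶ kg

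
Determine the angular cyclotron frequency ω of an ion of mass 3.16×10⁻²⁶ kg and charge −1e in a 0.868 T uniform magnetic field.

ω = |q|B/m.
ω = (1.602×10⁻¹⁹)(0.868)/3.16×10⁻²⁶ ≈ 4.40×10⁶ rad/s.

ω ≈ 4.40×10⁶ rad/s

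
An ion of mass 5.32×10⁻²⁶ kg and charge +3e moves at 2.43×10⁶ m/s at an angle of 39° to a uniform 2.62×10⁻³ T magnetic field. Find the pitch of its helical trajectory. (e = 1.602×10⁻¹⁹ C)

v∥ = v cosθ = 2.43×10⁶·cos39° ≈ 1.888×10⁶ m/s.
T = 2πm/(|q|B) = 2π(5.32×10⁻²⁶)/((4.806×10⁻¹⁹)(2.62×10⁻³)) ≈ 2.655×10⁻⁴ s.
pitch = v∥ T = (1.888×10⁶)(2.655×10⁻⁴) ≈ 501 m.

p ≈ 501 m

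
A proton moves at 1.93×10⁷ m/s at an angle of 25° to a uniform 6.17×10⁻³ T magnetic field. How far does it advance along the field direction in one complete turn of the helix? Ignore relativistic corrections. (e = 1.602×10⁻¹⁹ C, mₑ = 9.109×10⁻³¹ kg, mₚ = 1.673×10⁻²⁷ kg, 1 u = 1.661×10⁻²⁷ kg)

p ≈ 186 m

v∥ = v cosθ = 1.93×10⁷·cos25° ≈ 1.749×10⁷ m/s.
T = 2πm/(|q|B) = 2π(1.673×10⁻²⁷)/((1.602×10⁻¹⁹)(6.17×10⁻³)) ≈ 1.063×10⁻⁵ s.
pitch = v∥ T = (1.749×10⁷)(1.063×10⁻⁵) ≈ 186 m.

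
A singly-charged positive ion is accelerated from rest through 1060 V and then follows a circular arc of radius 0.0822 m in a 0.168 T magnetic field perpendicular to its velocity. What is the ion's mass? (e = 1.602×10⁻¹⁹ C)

m ≈ 1.44×10⁻²⁶ kg

Combine |q|V = ½mv² and r = mv/(|q|B): eliminate v to get m = qB²r²/(2V).
m = (1.602×10⁻¹⁹)(0.168)²(0.0822)²/(2·1060) ≈ 1.44×10⁻²⁶ kg.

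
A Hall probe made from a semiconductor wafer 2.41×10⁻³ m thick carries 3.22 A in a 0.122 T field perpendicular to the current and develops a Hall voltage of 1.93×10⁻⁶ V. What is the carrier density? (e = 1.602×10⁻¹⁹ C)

From V_H = IB/(n e t), n = IB/(V_H e t).
n = (3.22)(0.122)/((1.93×10⁻⁶)(1.602×10⁻¹⁹)(2.41×10⁻³)) ≈ 5.27×10²⁶ m⁻³.

n ≈ 5.27×10²⁶ m⁻³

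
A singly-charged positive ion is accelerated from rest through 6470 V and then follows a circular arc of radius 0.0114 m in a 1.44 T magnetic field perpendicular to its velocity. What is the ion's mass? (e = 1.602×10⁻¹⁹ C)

Combine |q|V = ½mv² and r = mv/(|q|B): eliminate v to get m = qB²r²/(2V).
m = (1.602×10⁻¹⁹)(1.44)²(0.0114)²/(2·6470) ≈ 3.34×10⁻²⁷ kg.

m ≈ 3.34×10⁻²⁷ kg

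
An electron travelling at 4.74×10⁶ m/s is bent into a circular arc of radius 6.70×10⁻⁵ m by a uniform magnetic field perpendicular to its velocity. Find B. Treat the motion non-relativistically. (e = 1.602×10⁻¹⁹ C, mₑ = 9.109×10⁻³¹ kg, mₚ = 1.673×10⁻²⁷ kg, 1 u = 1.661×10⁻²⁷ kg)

B ≈ 0.402 T

From |q|vB = mv²/r, B = mv/(|q|r).
B = (9.109×10⁻³¹)(4.74×10⁶)/((1.602×10⁻¹⁹)(6.70×10⁻⁵)) ≈ 0.402 T.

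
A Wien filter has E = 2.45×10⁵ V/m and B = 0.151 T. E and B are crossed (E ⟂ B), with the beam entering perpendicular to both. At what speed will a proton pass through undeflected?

v = 1.62×10⁶ m/s

Straight-line motion ⇒ electric and magnetic forces cancel, so E = vB.
v = E/B = 2.45×10⁵/0.151 = 1.62×10⁶ m/s.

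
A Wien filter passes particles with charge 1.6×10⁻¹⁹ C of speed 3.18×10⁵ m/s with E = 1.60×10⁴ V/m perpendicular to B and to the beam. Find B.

B = 0.0503 T

Balance of forces in the selector: qE = qvB ⇒ B = E/v.
B = 1.60×10⁴/3.18×10⁵ = 0.0503 T.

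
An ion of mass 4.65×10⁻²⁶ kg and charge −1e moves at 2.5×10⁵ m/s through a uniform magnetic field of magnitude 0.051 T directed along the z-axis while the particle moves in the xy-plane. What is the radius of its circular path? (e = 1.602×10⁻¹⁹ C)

r ≈ 1.4 m

The magnetic force provides the centripetal force: |q|vB = mv²/r.
r = mv/(|q|B) = (4.65×10⁻²⁶)(2.5×10⁵)/((1.602×10⁻¹⁹)(0.051)) ≈ 1.4 m.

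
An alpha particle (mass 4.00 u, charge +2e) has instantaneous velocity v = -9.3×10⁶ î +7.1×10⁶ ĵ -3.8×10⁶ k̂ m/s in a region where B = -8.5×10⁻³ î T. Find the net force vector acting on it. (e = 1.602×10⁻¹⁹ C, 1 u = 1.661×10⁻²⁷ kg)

v×B = (0, 3.23×10⁴, 6.04×10⁴) N/C.
F = q v×B = (3.204×10⁻¹⁹ C)·(0, 3.23×10⁴, 6.04×10⁴) = (0, 1.03×10⁻¹⁴, 1.93×10⁻¹⁴) N.

F ≈ (0, 1.03×10⁻¹⁴, 1.93×10⁻¹⁴) N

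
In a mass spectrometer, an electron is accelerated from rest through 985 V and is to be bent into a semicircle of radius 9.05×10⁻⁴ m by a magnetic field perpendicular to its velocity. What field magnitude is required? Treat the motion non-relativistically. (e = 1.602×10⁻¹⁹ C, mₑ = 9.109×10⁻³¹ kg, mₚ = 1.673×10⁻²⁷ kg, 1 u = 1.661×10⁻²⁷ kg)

v = √(2|q|V/m) = √(2·1.602×10⁻¹⁹·985/9.109×10⁻³¹) ≈ 1.861×10⁷ m/s.
B = mv/(|q|r) = (9.109×10⁻³¹)(1.861×10⁷)/((1.602×10⁻¹⁹)(9.05×10⁻⁴)) ≈ 0.117 T.

B ≈ 0.117 T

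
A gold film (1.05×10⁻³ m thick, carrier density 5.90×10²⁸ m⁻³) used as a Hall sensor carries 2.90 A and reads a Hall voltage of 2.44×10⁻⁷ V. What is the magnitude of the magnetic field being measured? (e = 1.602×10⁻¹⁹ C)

B ≈ 0.835 T

From V_H = IB/(n e t), B = V_H n e t / I.
B = (2.44×10⁻⁷)(5.90×10²⁸)(1.602×10⁻¹⁹)(1.05×10⁻³)/2.90 ≈ 0.835 T.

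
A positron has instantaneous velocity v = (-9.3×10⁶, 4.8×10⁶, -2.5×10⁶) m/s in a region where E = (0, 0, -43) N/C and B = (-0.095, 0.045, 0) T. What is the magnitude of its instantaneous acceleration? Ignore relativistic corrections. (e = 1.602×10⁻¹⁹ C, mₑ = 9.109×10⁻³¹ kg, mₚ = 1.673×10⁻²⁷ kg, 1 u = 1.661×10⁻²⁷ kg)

|a| ≈ 4.67×10¹⁶ m/s²

v×B = (1.12×10⁵, 2.38×10⁵, 3.75×10⁴) N/C.
E + v×B = (1.12×10⁵, 2.38×10⁵, 3.75×10⁴) N/C.
F = q(E + v×B) = (1.602×10⁻¹⁹ C)·(1.12×10⁵, 2.38×10⁵, 3.75×10⁴) = (1.80×10⁻¹⁴, 3.80×10⁻¹⁴, 6.00×10⁻¹⁵) N.
|a| = |F|/m = 4.253×10⁻¹⁴/9.109×10⁻³¹ ≈ 4.67×10¹⁶ m/s².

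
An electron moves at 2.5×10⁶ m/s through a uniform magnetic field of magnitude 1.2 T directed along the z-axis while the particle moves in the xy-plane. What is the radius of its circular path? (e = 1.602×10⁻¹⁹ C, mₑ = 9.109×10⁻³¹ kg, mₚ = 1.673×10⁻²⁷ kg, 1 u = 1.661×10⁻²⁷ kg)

The magnetic force provides the centripetal force: |q|vB = mv²/r.
r = mv/(|q|B) = (9.109×10⁻³¹)(2.5×10⁶)/((1.602×10⁻¹⁹)(1.2)) ≈ 1.2×10⁻⁵ m.

r ≈ 1.2×10⁻⁵ m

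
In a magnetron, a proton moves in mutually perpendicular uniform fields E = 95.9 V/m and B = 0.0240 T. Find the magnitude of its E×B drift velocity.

The steady drift has the magnetic force balancing the electric force, so v_d = E/B.
v_d = 95.9/0.0240 = 4000 m/s.

v_d ≈ 4000 m/s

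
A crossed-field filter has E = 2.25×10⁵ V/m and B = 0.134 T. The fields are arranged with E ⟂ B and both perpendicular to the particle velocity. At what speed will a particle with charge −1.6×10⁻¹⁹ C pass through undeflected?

Straight-line motion ⇒ electric and magnetic forces cancel, so E = vB.
v = E/B = 2.25×10⁵/0.134 = 1.68×10⁶ m/s.
The result is independent of the particle's charge and mass.

v = 1.68×10⁶ m/s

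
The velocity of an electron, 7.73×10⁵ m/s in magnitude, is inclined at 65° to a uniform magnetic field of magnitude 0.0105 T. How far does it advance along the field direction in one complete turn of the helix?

v∥ = v cosθ = 7.73×10⁵·cos65° ≈ 3.267×10⁵ m/s.
T = 2πm/(|q|B) = 2π(9.109×10⁻³¹)/((1.602×10⁻¹⁹)(0.0105)) ≈ 3.403×10⁻⁹ s.
pitch = v∥ T = (3.267×10⁵)(3.403×10⁻⁹) ≈ 1.11×10⁻³ m.

p ≈ 1.11×10⁻³ m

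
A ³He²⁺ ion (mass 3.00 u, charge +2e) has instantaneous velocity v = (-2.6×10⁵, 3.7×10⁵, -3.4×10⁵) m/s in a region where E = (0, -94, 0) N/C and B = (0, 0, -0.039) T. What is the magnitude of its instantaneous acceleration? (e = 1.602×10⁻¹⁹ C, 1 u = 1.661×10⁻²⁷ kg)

|a| ≈ 1.14×10¹² m/s²

v×B = (-1.44×10⁴, -1.01×10⁴, 0) N/C.
E + v×B = (-1.44×10⁴, -1.02×10⁴, 0) N/C.
F = q(E + v×B) = (3.204×10⁻¹⁹ C)·(-1.44×10⁴, -1.02×10⁴, 0) = (-4.62×10⁻¹⁵, -3.28×10⁻¹⁵, 0) N.
|a| = |F|/m = 5.668×10⁻¹⁵/4.983×10⁻²⁷ ≈ 1.14×10¹² m/s².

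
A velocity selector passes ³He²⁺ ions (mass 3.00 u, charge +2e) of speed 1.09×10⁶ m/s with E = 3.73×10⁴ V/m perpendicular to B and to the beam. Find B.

B = 0.0342 T

Balance of forces in the selector: qE = qvB ⇒ B = E/v.
B = 3.73×10⁴/1.09×10⁶ = 0.0342 T.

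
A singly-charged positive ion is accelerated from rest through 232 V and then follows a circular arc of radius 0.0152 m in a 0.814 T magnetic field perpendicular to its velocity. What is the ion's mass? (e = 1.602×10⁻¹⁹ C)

m ≈ 5.29×10⁻²⁶ kg

Combine |q|V = ½mv² and r = mv/(|q|B): eliminate v to get m = qB²r²/(2V).
m = (1.602×10⁻¹⁹)(0.814)²(0.0152)²/(2·232) ≈ 5.29×10⁻²⁶ kg.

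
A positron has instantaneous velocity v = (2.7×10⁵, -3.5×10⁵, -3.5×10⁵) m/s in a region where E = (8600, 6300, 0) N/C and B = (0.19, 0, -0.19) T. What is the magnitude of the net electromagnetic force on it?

|F| ≈ 1.61×10⁻¹⁴ N

v×B = (6.65×10⁴, -1.52×10⁴, 6.65×10⁴) N/C.
E + v×B = (7.51×10⁴, -8900, 6.65×10⁴) N/C.
F = q(E + v×B) = (1.602×10⁻¹⁹ C)·(7.51×10⁴, -8900, 6.65×10⁴) = (1.20×10⁻¹⁴, -1.43×10⁻¹⁵, 1.07×10⁻¹⁴) N.
|F| = 1.61×10⁻¹⁴ N.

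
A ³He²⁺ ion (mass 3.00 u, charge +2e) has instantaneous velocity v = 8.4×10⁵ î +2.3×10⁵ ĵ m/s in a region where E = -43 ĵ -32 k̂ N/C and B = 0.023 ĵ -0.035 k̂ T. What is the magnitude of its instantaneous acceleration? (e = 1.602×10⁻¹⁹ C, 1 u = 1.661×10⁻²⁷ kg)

|a| ≈ 2.32×10¹² m/s²

v×B = (-8050, 2.94×10⁴, 1.93×10⁴) N/C.
E + v×B = (-8050, 2.94×10⁴, 1.93×10⁴) N/C.
F = q(E + v×B) = (3.204×10⁻¹⁹ C)·(-8050, 2.94×10⁴, 1.93×10⁴) = (-2.58×10⁻¹⁵, 9.41×10⁻¹⁵, 6.18×10⁻¹⁵) N.
|a| = |F|/m = 1.155×10⁻¹⁴/4.983×10⁻²⁷ ≈ 2.32×10¹² m/s².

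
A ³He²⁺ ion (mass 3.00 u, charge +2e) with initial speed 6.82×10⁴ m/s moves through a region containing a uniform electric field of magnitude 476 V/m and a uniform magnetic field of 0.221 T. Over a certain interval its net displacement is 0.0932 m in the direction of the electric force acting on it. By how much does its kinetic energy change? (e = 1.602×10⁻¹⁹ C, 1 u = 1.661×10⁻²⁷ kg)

The magnetic force is always ⟂ v and does no work; only the electric force changes KE.
ΔKE = F_E · d = |q|E d = (3.204×10⁻¹⁹)(476)(0.0932) ≈ 1.42×10⁻¹⁷ J.

ΔKE ≈ 1.42×10⁻¹⁷ J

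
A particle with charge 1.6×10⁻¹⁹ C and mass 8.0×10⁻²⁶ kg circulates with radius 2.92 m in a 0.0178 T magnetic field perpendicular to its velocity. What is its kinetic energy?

KE ≈ 4.32×10⁻¹⁶ J

v = |q|Br/m, then KE = ½mv² = (qBr)²/(2m).
v = (1.6×10⁻¹⁹)(0.0178)(2.92)/8.0×10⁻²⁶ ≈ 1.040×10⁵ m/s.
KE = ½(8.0×10⁻²⁶)(1.040×10⁵)² ≈ 4.32×10⁻¹⁶ J.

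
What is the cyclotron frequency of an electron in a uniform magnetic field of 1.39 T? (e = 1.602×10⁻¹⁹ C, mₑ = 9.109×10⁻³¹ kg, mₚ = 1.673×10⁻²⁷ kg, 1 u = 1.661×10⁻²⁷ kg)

f ≈ 3.89×10¹⁰ Hz

f = |q|B/(2πm).
f = (1.602×10⁻¹⁹)(1.39)/(2π·9.109×10⁻³¹) ≈ 3.89×10¹⁰ Hz.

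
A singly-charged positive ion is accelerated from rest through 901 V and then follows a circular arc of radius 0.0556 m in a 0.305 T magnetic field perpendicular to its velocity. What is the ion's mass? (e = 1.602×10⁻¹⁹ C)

Combine |q|V = ½mv² and r = mv/(|q|B): eliminate v to get m = qB²r²/(2V).
m = (1.602×10⁻¹⁹)(0.305)²(0.0556)²/(2·901) ≈ 2.56×10⁻²⁶ kg.

m ≈ 2.56×10⁻²⁶ kg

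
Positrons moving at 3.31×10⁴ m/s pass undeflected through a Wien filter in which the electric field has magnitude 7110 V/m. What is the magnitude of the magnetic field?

Balance of forces in the selector: qE = qvB ⇒ B = E/v.
B = 7110/3.31×10⁴ = 0.215 T.

B = 0.215 T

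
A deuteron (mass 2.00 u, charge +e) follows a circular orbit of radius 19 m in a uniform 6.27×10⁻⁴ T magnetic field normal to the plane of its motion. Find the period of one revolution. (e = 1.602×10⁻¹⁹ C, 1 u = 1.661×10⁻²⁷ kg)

The cyclotron period depends only on m, q, B: T = 2πm/(|q|B).
T = 2π(3.322×10⁻²⁷)/((1.602×10⁻¹⁹)(6.27×10⁻⁴)) ≈ 2.08×10⁻⁴ s.

T ≈ 2.08×10⁻⁴ s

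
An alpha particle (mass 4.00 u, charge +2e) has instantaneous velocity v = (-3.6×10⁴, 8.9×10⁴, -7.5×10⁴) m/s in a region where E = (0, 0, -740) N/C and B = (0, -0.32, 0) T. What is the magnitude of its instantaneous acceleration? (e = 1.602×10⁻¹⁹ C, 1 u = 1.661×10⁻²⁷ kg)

v×B = (-2.40×10⁴, 0, 1.15×10⁴) N/C.
E + v×B = (-2.40×10⁴, 0, 1.08×10⁴) N/C.
F = q(E + v×B) = (3.204×10⁻¹⁹ C)·(-2.40×10⁴, 0, 1.08×10⁴) = (-7.69×10⁻¹⁵, 0, 3.45×10⁻¹⁵) N.
|a| = |F|/m = 8.430×10⁻¹⁵/6.644×10⁻²⁷ ≈ 1.27×10¹² m/s².

|a| ≈ 1.27×10¹² m/s²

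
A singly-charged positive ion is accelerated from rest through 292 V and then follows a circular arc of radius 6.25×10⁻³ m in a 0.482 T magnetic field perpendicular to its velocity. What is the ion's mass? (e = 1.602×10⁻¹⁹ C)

Combine |q|V = ½mv² and r = mv/(|q|B): eliminate v to get m = qB²r²/(2V).
m = (1.602×10⁻¹⁹)(0.482)²(6.25×10⁻³)²/(2·292) ≈ 2.49×10⁻²⁷ kg.

m ≈ 2.49×10⁻²⁷ kg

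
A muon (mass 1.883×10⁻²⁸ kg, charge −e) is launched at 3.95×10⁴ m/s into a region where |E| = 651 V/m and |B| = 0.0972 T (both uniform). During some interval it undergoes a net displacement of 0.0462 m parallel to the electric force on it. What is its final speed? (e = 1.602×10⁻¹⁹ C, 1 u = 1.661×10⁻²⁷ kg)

B does no work; ΔKE = |q|E d.
½mv_f² = ½mv₀² + |q|Ed = ½(1.883×10⁻²⁸)(3.95×10⁴)² + (1.602×10⁻¹⁹)(651)(0.0462) ≈ 1.469×10⁻¹⁹ J + 4.818×10⁻¹⁸ J ≈ 4.965×10⁻¹⁸ J.
v_f = √(2·4.965×10⁻¹⁸/1.883×10⁻²⁸) ≈ 2.30×10⁵ m/s.

v_f ≈ 2.30×10⁵ m/s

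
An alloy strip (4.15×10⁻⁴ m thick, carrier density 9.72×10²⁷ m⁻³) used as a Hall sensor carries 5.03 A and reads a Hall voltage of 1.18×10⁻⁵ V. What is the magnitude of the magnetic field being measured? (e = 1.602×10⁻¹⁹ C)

B ≈ 1.52 T

From V_H = IB/(n e t), B = V_H n e t / I.
B = (1.18×10⁻⁵)(9.72×10²⁷)(1.602×10⁻¹⁹)(4.15×10⁻⁴)/5.03 ≈ 1.52 T.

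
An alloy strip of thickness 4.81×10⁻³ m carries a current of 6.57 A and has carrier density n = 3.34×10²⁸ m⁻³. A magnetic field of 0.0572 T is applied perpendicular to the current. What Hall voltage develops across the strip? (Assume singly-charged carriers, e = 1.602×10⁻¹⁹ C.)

V_H ≈ 1.46×10⁻⁸ V

V_H = IB/(n e t).
V_H = (6.57)(0.0572)/((3.34×10²⁸)(1.602×10⁻¹⁹)(4.81×10⁻³)) ≈ 1.46×10⁻⁸ V.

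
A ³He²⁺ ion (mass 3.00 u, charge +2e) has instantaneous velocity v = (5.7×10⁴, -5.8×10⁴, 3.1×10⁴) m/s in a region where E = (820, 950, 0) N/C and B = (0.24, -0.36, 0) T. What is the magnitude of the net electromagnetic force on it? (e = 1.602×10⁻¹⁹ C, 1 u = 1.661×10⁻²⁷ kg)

|F| ≈ 5.14×10⁻¹⁵ N

v×B = (1.12×10⁴, 7440, -6600) N/C.
E + v×B = (1.20×10⁴, 8390, -6600) N/C.
F = q(E + v×B) = (3.204×10⁻¹⁹ C)·(1.20×10⁴, 8390, -6600) = (3.84×10⁻¹⁵, 2.69×10⁻¹⁵, -2.11×10⁻¹⁵) N.
|F| = 5.14×10⁻¹⁵ N.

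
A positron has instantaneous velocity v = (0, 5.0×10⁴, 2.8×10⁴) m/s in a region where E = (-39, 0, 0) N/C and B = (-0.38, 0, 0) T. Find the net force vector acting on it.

v×B = (0, -1.06×10⁴, 1.90×10⁴) N/C.
E + v×B = (-39.0, -1.06×10⁴, 1.90×10⁴) N/C.
F = q(E + v×B) = (1.602×10⁻¹⁹ C)·(-39.0, -1.06×10⁴, 1.90×10⁴) = (-6.25×10⁻¹⁸, -1.70×10⁻¹⁵, 3.04×10⁻¹⁵) N.

F ≈ (-6.25×10⁻¹⁸, -1.70×10⁻¹⁵, 3.04×10⁻¹⁵) N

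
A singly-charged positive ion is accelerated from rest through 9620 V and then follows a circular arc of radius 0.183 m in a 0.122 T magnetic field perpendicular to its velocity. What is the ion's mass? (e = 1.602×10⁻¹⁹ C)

Combine |q|V = ½mv² and r = mv/(|q|B): eliminate v to get m = qB²r²/(2V).
m = (1.602×10⁻¹⁹)(0.122)²(0.183)²/(2·9620) ≈ 4.15×10⁻²⁷ kg.

m ≈ 4.15×10⁻²⁷ kg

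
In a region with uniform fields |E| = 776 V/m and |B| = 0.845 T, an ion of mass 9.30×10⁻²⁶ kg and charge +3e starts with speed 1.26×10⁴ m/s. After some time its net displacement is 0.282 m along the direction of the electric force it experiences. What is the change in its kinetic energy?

The magnetic force is always ⟂ v and does no work; only the electric force changes KE.
ΔKE = F_E · d = |q|E d = (4.806×10⁻¹⁹)(776)(0.282) ≈ 1.05×10⁻¹⁶ J.

ΔKE ≈ 1.05×10⁻¹⁶ J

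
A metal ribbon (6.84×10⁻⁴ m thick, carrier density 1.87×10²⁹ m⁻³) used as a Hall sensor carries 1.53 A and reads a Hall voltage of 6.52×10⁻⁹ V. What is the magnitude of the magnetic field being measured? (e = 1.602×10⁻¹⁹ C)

From V_H = IB/(n e t), B = V_H n e t / I.
B = (6.52×10⁻⁹)(1.87×10²⁹)(1.602×10⁻¹⁹)(6.84×10⁻⁴)/1.53 ≈ 0.0873 T.

B ≈ 0.0873 T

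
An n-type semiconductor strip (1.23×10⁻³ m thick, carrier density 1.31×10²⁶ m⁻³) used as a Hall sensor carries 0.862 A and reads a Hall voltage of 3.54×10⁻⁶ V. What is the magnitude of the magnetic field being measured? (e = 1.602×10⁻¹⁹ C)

From V_H = IB/(n e t), B = V_H n e t / I.
B = (3.54×10⁻⁶)(1.31×10²⁶)(1.602×10⁻¹⁹)(1.23×10⁻³)/0.862 ≈ 0.106 T.

B ≈ 0.106 T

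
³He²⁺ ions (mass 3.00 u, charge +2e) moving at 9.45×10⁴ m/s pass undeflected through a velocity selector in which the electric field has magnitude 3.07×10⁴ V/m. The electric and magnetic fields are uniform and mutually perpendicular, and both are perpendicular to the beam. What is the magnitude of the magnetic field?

Balance of forces in the selector: qE = qvB ⇒ B = E/v.
B = 3.07×10⁴/9.45×10⁴ = 0.325 T.

B = 0.325 T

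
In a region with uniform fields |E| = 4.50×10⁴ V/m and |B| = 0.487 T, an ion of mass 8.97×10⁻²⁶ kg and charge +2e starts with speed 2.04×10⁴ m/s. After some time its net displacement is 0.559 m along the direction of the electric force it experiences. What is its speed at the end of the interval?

B does no work; ΔKE = |q|E d.
½mv_f² = ½mv₀² + |q|Ed = ½(8.97×10⁻²⁶)(2.04×10⁴)² + (3.204×10⁻¹⁹)(4.50×10⁴)(0.559) ≈ 1.866×10⁻¹⁷ J + 8.060×10⁻¹⁵ J ≈ 8.078×10⁻¹⁵ J.
v_f = √(2·8.078×10⁻¹⁵/8.97×10⁻²⁶) ≈ 4.24×10⁵ m/s.

v_f ≈ 4.24×10⁵ m/s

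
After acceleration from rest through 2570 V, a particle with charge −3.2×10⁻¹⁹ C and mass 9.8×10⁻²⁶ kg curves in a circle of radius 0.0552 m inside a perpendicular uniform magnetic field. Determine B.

v = √(2|q|V/m) = √(2·3.2×10⁻¹⁹·2570/9.8×10⁻²⁶) ≈ 1.296×10⁵ m/s.
B = mv/(|q|r) = (9.8×10⁻²⁶)(1.296×10⁵)/((3.2×10⁻¹⁹)(0.0552)) ≈ 0.719 T.

B ≈ 0.719 T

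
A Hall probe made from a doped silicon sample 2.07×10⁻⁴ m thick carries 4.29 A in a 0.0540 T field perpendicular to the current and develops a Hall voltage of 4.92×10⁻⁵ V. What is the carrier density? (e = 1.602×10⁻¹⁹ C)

n ≈ 1.42×10²⁶ m⁻³

From V_H = IB/(n e t), n = IB/(V_H e t).
n = (4.29)(0.0540)/((4.92×10⁻⁵)(1.602×10⁻¹⁹)(2.07×10⁻⁴)) ≈ 1.42×10²⁶ m⁻³.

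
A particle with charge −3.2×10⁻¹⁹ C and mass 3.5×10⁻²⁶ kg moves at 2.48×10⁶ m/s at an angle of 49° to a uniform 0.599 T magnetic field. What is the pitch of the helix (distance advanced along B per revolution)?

v∥ = v cosθ = 2.48×10⁶·cos49° ≈ 1.627×10⁶ m/s.
T = 2πm/(|q|B) = 2π(3.5×10⁻²⁶)/((3.2×10⁻¹⁹)(0.599)) ≈ 1.147×10⁻⁶ s.
pitch = v∥ T = (1.627×10⁶)(1.147×10⁻⁶) ≈ 1.87 m.

p ≈ 1.87 m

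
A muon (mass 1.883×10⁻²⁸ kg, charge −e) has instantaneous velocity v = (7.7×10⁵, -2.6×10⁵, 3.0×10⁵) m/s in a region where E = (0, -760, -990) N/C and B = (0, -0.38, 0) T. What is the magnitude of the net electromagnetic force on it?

v×B = (1.14×10⁵, 0, -2.93×10⁵) N/C.
E + v×B = (1.14×10⁵, -760, -2.94×10⁵) N/C.
F = q(E + v×B) = (−1.602×10⁻¹⁹ C)·(1.14×10⁵, -760, -2.94×10⁵) = (-1.83×10⁻¹⁴, 1.22×10⁻¹⁶, 4.70×10⁻¹⁴) N.
|F| = 5.05×10⁻¹⁴ N.

|F| ≈ 5.05×10⁻¹⁴ N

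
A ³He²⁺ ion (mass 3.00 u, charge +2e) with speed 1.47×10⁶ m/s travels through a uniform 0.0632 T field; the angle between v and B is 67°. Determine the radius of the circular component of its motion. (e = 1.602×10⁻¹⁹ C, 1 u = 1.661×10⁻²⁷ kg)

v⊥ = v sinθ = 1.47×10⁶·sin67° ≈ 1.353×10⁶ m/s.
r = m v⊥/(|q|B) = (4.983×10⁻²⁷)(1.353×10⁶)/((3.204×10⁻¹⁹)(0.0632)) ≈ 0.333 m.

r ≈ 0.333 m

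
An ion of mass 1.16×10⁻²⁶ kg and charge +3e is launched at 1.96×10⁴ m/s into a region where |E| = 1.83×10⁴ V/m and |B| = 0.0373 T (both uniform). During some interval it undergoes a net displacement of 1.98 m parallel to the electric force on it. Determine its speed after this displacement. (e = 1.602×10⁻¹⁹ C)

B does no work; ΔKE = |q|E d.
½mv_f² = ½mv₀² + |q|Ed = ½(1.16×10⁻²⁶)(1.96×10⁴)² + (4.806×10⁻¹⁹)(1.83×10⁴)(1.98) ≈ 2.228×10⁻¹⁸ J + 1.741×10⁻¹⁴ J ≈ 1.742×10⁻¹⁴ J.
v_f = √(2·1.742×10⁻¹⁴/1.16×10⁻²⁶) ≈ 1.73×10⁶ m/s.

v_f ≈ 1.73×10⁶ m/s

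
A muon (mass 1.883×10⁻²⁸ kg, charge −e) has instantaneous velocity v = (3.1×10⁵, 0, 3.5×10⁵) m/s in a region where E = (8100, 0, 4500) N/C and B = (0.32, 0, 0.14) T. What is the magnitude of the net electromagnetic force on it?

v×B = (0, 6.86×10⁴, 0) N/C.
E + v×B = (8100, 6.86×10⁴, 4500) N/C.
F = q(E + v×B) = (−1.602×10⁻¹⁹ C)·(8100, 6.86×10⁴, 4500) = (-1.30×10⁻¹⁵, -1.10×10⁻¹⁴, -7.21×10⁻¹⁶) N.
|F| = 1.11×10⁻¹⁴ N.

|F| ≈ 1.11×10⁻¹⁴ N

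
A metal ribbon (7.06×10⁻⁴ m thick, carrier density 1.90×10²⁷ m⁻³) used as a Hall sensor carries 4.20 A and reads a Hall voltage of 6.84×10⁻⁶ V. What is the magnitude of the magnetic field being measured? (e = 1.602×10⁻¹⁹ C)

From V_H = IB/(n e t), B = V_H n e t / I.
B = (6.84×10⁻⁶)(1.90×10²⁷)(1.602×10⁻¹⁹)(7.06×10⁻⁴)/4.20 ≈ 0.350 T.

B ≈ 0.350 T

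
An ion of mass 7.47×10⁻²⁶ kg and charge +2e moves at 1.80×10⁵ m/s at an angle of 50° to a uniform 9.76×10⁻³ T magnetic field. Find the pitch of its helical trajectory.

p ≈ 17.4 m

v∥ = v cosθ = 1.80×10⁵·cos50° ≈ 1.157×10⁵ m/s.
T = 2πm/(|q|B) = 2π(7.47×10⁻²⁶)/((3.204×10⁻¹⁹)(9.76×10⁻³)) ≈ 1.501×10⁻⁴ s.
pitch = v∥ T = (1.157×10⁵)(1.501×10⁻⁴) ≈ 17.4 m.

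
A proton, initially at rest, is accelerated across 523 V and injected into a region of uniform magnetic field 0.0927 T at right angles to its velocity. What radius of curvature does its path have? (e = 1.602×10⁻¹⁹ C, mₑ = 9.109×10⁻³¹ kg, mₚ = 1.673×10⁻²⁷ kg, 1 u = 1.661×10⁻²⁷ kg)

r ≈ 0.0357 m

Acceleration: |q|V = ½mv² ⇒ v = √(2|q|V/m) = √(2·1.602×10⁻¹⁹·523/1.673×10⁻²⁷) ≈ 3.165×10⁵ m/s.
In the field: r = mv/(|q|B) = (1.673×10⁻²⁷)(3.165×10⁵)/((1.602×10⁻¹⁹)(0.0927)) ≈ 0.0357 m.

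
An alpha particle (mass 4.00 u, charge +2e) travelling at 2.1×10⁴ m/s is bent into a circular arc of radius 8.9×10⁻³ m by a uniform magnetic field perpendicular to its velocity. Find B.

From |q|vB = mv²/r, B = mv/(|q|r).
B = (6.644×10⁻²⁷)(2.1×10⁴)/((3.204×10⁻¹⁹)(8.9×10⁻³)) ≈ 0.049 T.

B ≈ 0.049 T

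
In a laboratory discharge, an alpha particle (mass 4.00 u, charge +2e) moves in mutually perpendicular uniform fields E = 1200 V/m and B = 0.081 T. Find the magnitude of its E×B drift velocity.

The steady drift has the magnetic force balancing the electric force, so v_d = E/B.
v_d = 1200/0.081 = 1.5×10⁴ m/s.

v_d ≈ 1.5×10⁴ m/s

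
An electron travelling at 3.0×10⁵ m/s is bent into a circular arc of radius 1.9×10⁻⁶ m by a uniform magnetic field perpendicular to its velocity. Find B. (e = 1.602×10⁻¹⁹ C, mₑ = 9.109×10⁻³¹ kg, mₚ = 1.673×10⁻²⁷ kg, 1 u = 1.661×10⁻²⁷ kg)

B ≈ 0.90 T

From |q|vB = mv²/r, B = mv/(|q|r).
B = (9.109×10⁻³¹)(3.0×10⁵)/((1.602×10⁻¹⁹)(1.9×10⁻⁶)) ≈ 0.90 T.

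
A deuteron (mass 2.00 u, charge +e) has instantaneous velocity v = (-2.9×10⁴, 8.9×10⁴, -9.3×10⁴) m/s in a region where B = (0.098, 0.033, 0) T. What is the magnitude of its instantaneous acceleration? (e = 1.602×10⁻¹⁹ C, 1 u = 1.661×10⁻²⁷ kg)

v×B = (3070, -9110, -9680) N/C.
F = q v×B = (1.602×10⁻¹⁹ C)·(3070, -9110, -9680) = (4.92×10⁻¹⁶, -1.46×10⁻¹⁵, -1.55×10⁻¹⁵) N.
|a| = |F|/m = 2.186×10⁻¹⁵/3.322×10⁻²⁷ ≈ 6.58×10¹¹ m/s².

|a| ≈ 6.58×10¹¹ m/s²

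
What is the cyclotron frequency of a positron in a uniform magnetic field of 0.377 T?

f ≈ 1.06×10¹⁰ Hz

f = |q|B/(2πm).
f = (1.602×10⁻¹⁹)(0.377)/(2π·9.109×10⁻³¹) ≈ 1.06×10¹⁰ Hz.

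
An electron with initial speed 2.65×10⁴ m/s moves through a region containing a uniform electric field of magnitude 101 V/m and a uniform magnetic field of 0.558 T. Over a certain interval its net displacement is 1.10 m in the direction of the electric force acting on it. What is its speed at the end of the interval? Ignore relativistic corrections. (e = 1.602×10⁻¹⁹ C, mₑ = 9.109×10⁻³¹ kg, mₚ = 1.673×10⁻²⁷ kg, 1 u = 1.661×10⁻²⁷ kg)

B does no work; ΔKE = |q|E d.
½mv_f² = ½mv₀² + |q|Ed = ½(9.109×10⁻³¹)(2.65×10⁴)² + (1.602×10⁻¹⁹)(101)(1.10) ≈ 3.198×10⁻²² J + 1.780×10⁻¹⁷ J ≈ 1.780×10⁻¹⁷ J.
v_f = √(2·1.780×10⁻¹⁷/9.109×10⁻³¹) ≈ 6.25×10⁶ m/s.

v_f ≈ 6.25×10⁶ m/s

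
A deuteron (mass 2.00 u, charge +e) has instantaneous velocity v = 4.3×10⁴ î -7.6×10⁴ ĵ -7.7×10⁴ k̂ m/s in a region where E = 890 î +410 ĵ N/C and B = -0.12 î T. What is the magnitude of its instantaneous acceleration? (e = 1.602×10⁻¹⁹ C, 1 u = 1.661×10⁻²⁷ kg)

v×B = (0, 9240, -9120) N/C.
E + v×B = (890, 9650, -9120) N/C.
F = q(E + v×B) = (1.602×10⁻¹⁹ C)·(890, 9650, -9120) = (1.43×10⁻¹⁶, 1.55×10⁻¹⁵, -1.46×10⁻¹⁵) N.
|a| = |F|/m = 2.132×10⁻¹⁵/3.322×10⁻²⁷ ≈ 6.42×10¹¹ m/s².

|a| ≈ 6.42×10¹¹ m/s²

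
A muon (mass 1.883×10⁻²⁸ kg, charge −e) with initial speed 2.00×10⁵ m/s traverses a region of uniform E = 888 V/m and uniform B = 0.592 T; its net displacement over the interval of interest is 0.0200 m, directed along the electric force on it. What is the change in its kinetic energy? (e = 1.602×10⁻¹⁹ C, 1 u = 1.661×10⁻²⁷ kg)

ΔKE ≈ 2.85×10⁻¹⁸ J

The magnetic force is always ⟂ v and does no work; only the electric force changes KE.
ΔKE = F_E · d = |q|E d = (1.602×10⁻¹⁹)(888)(0.0200) ≈ 2.85×10⁻¹⁸ J.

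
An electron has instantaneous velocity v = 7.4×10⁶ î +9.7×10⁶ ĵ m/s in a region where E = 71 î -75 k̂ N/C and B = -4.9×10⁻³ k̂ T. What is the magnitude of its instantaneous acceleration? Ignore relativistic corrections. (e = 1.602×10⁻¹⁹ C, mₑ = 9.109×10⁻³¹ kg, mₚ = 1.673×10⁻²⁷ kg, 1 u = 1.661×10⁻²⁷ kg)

|a| ≈ 1.05×10¹⁶ m/s²

v×B = (-4.75×10⁴, 3.63×10⁴, 0) N/C.
E + v×B = (-4.75×10⁴, 3.63×10⁴, -75.0) N/C.
F = q(E + v×B) = (−1.602×10⁻¹⁹ C)·(-4.75×10⁴, 3.63×10⁴, -75.0) = (7.60×10⁻¹⁵, -5.81×10⁻¹⁵, 1.20×10⁻¹⁷) N.
|a| = |F|/m = 9.568×10⁻¹⁵/9.109×10⁻³¹ ≈ 1.05×10¹⁶ m/s².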